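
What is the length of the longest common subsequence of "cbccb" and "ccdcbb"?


LCS of "cbccb" and "ccdcbb"
DP table:
           c    c    d    c    b    b
      0    0    0    0    0    0    0
  c   0    1    1    1    1    1    1
  b   0    1    1    1    1    2    2
  c   0    1    2    2    2    2    2
  c   0    1    2    2    3    3    3
  b   0    1    2    2    3    4    4
LCS length = dp[5][6] = 4

4


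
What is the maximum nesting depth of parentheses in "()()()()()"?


Input: "()()()()()"
Tracking depth:
  Position 0 '(': depth becomes 1
  Position 1 ')': depth becomes 0
  Position 2 '(': depth becomes 1
  Position 3 ')': depth becomes 0
  Position 4 '(': depth becomes 1
  Position 5 ')': depth becomes 0
  Position 6 '(': depth becomes 1
  Position 7 ')': depth becomes 0
  Position 8 '(': depth becomes 1
  Position 9 ')': depth becomes 0
Maximum depth reached: 1

1


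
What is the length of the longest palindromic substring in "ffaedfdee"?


Input: "ffaedfdee"
Checking substrings for palindromes:
  [3:8] "edfde" (len 5) => palindrome
  [4:7] "dfd" (len 3) => palindrome
  [0:2] "ff" (len 2) => palindrome
  [7:9] "ee" (len 2) => palindrome
Longest palindromic substring: "edfde" with length 5

5


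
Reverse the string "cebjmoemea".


Input: cebjmoemea
Reading characters right to left:
  Position 9: 'a'
  Position 8: 'e'
  Position 7: 'm'
  Position 6: 'e'
  Position 5: 'o'
  Position 4: 'm'
  Position 3: 'j'
  Position 2: 'b'
  Position 1: 'e'
  Position 0: 'c'
Reversed: aemeomjbec

aemeomjbec


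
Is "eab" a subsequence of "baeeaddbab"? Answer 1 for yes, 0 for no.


Check if "eab" is a subsequence of "baeeaddbab"
Greedy scan:
  Position 0 ('b'): no match needed
  Position 1 ('a'): no match needed
  Position 2 ('e'): matches sub[0] = 'e'
  Position 3 ('e'): no match needed
  Position 4 ('a'): matches sub[1] = 'a'
  Position 5 ('d'): no match needed
  Position 6 ('d'): no match needed
  Position 7 ('b'): matches sub[2] = 'b'
  Position 8 ('a'): no match needed
  Position 9 ('b'): no match needed
All 3 characters matched => is a subsequence

1


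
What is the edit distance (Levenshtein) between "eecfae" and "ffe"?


Computing edit distance: "eecfae" -> "ffe"
DP table:
           f    f    e
      0    1    2    3
  e   1    1    2    2
  e   2    2    2    2
  c   3    3    3    3
  f   4    3    3    4
  a   5    4    4    4
  e   6    5    5    4
Edit distance = dp[6][3] = 4

4


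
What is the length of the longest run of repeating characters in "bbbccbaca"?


Input: "bbbccbaca"
Scanning for longest run:
  Position 1 ('b'): continues run of 'b', length=2
  Position 2 ('b'): continues run of 'b', length=3
  Position 3 ('c'): new char, reset run to 1
  Position 4 ('c'): continues run of 'c', length=2
  Position 5 ('b'): new char, reset run to 1
  Position 6 ('a'): new char, reset run to 1
  Position 7 ('c'): new char, reset run to 1
  Position 8 ('a'): new char, reset run to 1
Longest run: 'b' with length 3

3


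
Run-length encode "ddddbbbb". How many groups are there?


Input: ddddbbbb
Scanning for consecutive runs:
  Group 1: 'd' x 4 (positions 0-3)
  Group 2: 'b' x 4 (positions 4-7)
Total groups: 2

2


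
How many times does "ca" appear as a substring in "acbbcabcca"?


Searching for "ca" in "acbbcabcca"
Scanning each position:
  Position 0: "ac" => no
  Position 1: "cb" => no
  Position 2: "bb" => no
  Position 3: "bc" => no
  Position 4: "ca" => MATCH
  Position 5: "ab" => no
  Position 6: "bc" => no
  Position 7: "cc" => no
  Position 8: "ca" => MATCH
Total occurrences: 2

2


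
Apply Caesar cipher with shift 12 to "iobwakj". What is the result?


Caesar cipher: shift "iobwakj" by 12
  'i' (pos 8) + 12 = pos 20 = 'u'
  'o' (pos 14) + 12 = pos 0 = 'a'
  'b' (pos 1) + 12 = pos 13 = 'n'
  'w' (pos 22) + 12 = pos 8 = 'i'
  'a' (pos 0) + 12 = pos 12 = 'm'
  'k' (pos 10) + 12 = pos 22 = 'w'
  'j' (pos 9) + 12 = pos 21 = 'v'
Result: uanimwv

uanimwv


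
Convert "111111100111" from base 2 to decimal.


Input: "111111100111" in base 2
Positional expansion:
  Digit '1' (value 1) x 2^11 = 2048
  Digit '1' (value 1) x 2^10 = 1024
  Digit '1' (value 1) x 2^9 = 512
  Digit '1' (value 1) x 2^8 = 256
  Digit '1' (value 1) x 2^7 = 128
  Digit '1' (value 1) x 2^6 = 64
  Digit '1' (value 1) x 2^5 = 32
  Digit '0' (value 0) x 2^4 = 0
  Digit '0' (value 0) x 2^3 = 0
  Digit '1' (value 1) x 2^2 = 4
  Digit '1' (value 1) x 2^1 = 2
  Digit '1' (value 1) x 2^0 = 1
Sum = 4071

4071


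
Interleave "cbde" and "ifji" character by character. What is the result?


Interleaving "cbde" and "ifji":
  Position 0: 'c' from first, 'i' from second => "ci"
  Position 1: 'b' from first, 'f' from second => "bf"
  Position 2: 'd' from first, 'j' from second => "dj"
  Position 3: 'e' from first, 'i' from second => "ei"
Result: cibfdjei

cibfdjei


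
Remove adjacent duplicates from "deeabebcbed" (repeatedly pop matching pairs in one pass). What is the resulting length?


Input: deeabebcbed
Stack-based adjacent duplicate removal:
  Read 'd': push. Stack: d
  Read 'e': push. Stack: de
  Read 'e': matches stack top 'e' => pop. Stack: d
  Read 'a': push. Stack: da
  Read 'b': push. Stack: dab
  Read 'e': push. Stack: dabe
  Read 'b': push. Stack: dabeb
  Read 'c': push. Stack: dabebc
  Read 'b': push. Stack: dabebcb
  Read 'e': push. Stack: dabebcbe
  Read 'd': push. Stack: dabebcbed
Final stack: "dabebcbed" (length 9)

9


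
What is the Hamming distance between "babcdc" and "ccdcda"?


Comparing "babcdc" and "ccdcda" position by position:
  Position 0: 'b' vs 'c' => differ
  Position 1: 'a' vs 'c' => differ
  Position 2: 'b' vs 'd' => differ
  Position 3: 'c' vs 'c' => same
  Position 4: 'd' vs 'd' => same
  Position 5: 'c' vs 'a' => differ
Total differences (Hamming distance): 4

4


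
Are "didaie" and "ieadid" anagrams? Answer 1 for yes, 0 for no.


Strings: "didaie", "ieadid"
Sorted first:  addeii
Sorted second: addeii
Sorted forms match => anagrams

1


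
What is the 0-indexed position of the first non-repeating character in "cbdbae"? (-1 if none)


Input: cbdbae
Character frequencies:
  'a': 1
  'b': 2
  'c': 1
  'd': 1
  'e': 1
Scanning left to right for freq == 1:
  Position 0 ('c'): unique! => answer = 0

0


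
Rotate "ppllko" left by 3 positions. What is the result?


Input: "ppllko", rotate left by 3
First 3 characters: "ppl"
Remaining characters: "lko"
Concatenate remaining + first: "lko" + "ppl" = "lkoppl"

lkoppl


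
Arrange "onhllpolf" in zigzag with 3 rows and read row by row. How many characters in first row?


Zigzag "onhllpolf" into 3 rows:
Placing characters:
  'o' => row 0
  'n' => row 1
  'h' => row 2
  'l' => row 1
  'l' => row 0
  'p' => row 1
  'o' => row 2
  'l' => row 1
  'f' => row 0
Rows:
  Row 0: "olf"
  Row 1: "nlpl"
  Row 2: "ho"
First row length: 3

3


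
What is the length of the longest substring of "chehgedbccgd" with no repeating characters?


Input: "chehgedbccgd"
Sliding window (track last position of each char):
  Position 0 ('c'): window [0,0] length 1 -- new best
  Position 1 ('h'): window [0,1] length 2 -- new best
  Position 2 ('e'): window [0,2] length 3 -- new best
  Position 3 ('h'): repeat (last at 1), move window start to 2
  Position 3 ('h'): window [2,3] length 2
  Position 4 ('g'): window [2,4] length 3
  Position 5 ('e'): repeat (last at 2), move window start to 3
  Position 5 ('e'): window [3,5] length 3
  Position 6 ('d'): window [3,6] length 4 -- new best
  Position 7 ('b'): window [3,7] length 5 -- new best
  Position 8 ('c'): window [3,8] length 6 -- new best
  Position 9 ('c'): repeat (last at 8), move window start to 9
  Position 9 ('c'): window [9,9] length 1
  Position 10 ('g'): window [9,10] length 2
  Position 11 ('d'): window [9,11] length 3
Longest substring with no repeats: "hgedbc" with length 6

6


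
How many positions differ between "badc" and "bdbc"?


Comparing "badc" and "bdbc" position by position:
  Position 0: 'b' vs 'b' => same
  Position 1: 'a' vs 'd' => DIFFER
  Position 2: 'd' vs 'b' => DIFFER
  Position 3: 'c' vs 'c' => same
Positions that differ: 2

2


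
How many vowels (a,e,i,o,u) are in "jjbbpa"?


Input: jjbbpa
Checking each character:
  'j' at position 0: consonant
  'j' at position 1: consonant
  'b' at position 2: consonant
  'b' at position 3: consonant
  'p' at position 4: consonant
  'a' at position 5: vowel (running total: 1)
Total vowels: 1

1


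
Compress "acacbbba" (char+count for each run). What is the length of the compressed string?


Input: acacbbba
Runs:
  'a' x 1 => "a1"
  'c' x 1 => "c1"
  'a' x 1 => "a1"
  'c' x 1 => "c1"
  'b' x 3 => "b3"
  'a' x 1 => "a1"
Compressed: "a1c1a1c1b3a1"
Compressed length: 12

12


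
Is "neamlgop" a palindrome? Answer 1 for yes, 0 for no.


Input: neamlgop
Reversed: poglmaen
  Compare pos 0 ('n') with pos 7 ('p'): MISMATCH
  Compare pos 1 ('e') with pos 6 ('o'): MISMATCH
  Compare pos 2 ('a') with pos 5 ('g'): MISMATCH
  Compare pos 3 ('m') with pos 4 ('l'): MISMATCH
Result: not a palindrome

0


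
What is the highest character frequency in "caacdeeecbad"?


Input: caacdeeecbad
Character counts:
  'a': 3
  'b': 1
  'c': 3
  'd': 2
  'e': 3
Maximum frequency: 3

3


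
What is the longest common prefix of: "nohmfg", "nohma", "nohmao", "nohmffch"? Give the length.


Words: nohmfg, nohma, nohmao, nohmffch
  Position 0: all 'n' => match
  Position 1: all 'o' => match
  Position 2: all 'h' => match
  Position 3: all 'm' => match
  Position 4: ('f', 'a', 'a', 'f') => mismatch, stop
LCP = "nohm" (length 4)

4


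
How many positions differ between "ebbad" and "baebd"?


Comparing "ebbad" and "baebd" position by position:
  Position 0: 'e' vs 'b' => DIFFER
  Position 1: 'b' vs 'a' => DIFFER
  Position 2: 'b' vs 'e' => DIFFER
  Position 3: 'a' vs 'b' => DIFFER
  Position 4: 'd' vs 'd' => same
Positions that differ: 4

4


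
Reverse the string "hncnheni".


Input: hncnheni
Reading characters right to left:
  Position 7: 'i'
  Position 6: 'n'
  Position 5: 'e'
  Position 4: 'h'
  Position 3: 'n'
  Position 2: 'c'
  Position 1: 'n'
  Position 0: 'h'
Reversed: inehncnh

inehncnh


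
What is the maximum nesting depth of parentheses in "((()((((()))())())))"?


Input: "((()((((()))())())))"
Tracking depth:
  Position 0 '(': depth becomes 1
  Position 1 '(': depth becomes 2
  Position 2 '(': depth becomes 3
  Position 3 ')': depth becomes 2
  Position 4 '(': depth becomes 3
  Position 5 '(': depth becomes 4
  Position 6 '(': depth becomes 5
  Position 7 '(': depth becomes 6
  Position 8 '(': depth becomes 7
  Position 9 ')': depth becomes 6
  Position 10 ')': depth becomes 5
  Position 11 ')': depth becomes 4
  Position 12 '(': depth becomes 5
  Position 13 ')': depth becomes 4
  Position 14 ')': depth becomes 3
  Position 15 '(': depth becomes 4
  Position 16 ')': depth becomes 3
  Position 17 ')': depth becomes 2
  Position 18 ')': depth becomes 1
  Position 19 ')': depth becomes 0
Maximum depth reached: 7

7


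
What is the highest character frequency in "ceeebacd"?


Input: ceeebacd
Character counts:
  'a': 1
  'b': 1
  'c': 2
  'd': 1
  'e': 3
Maximum frequency: 3

3


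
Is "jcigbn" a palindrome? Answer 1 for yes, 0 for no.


Input: jcigbn
Reversed: nbgicj
  Compare pos 0 ('j') with pos 5 ('n'): MISMATCH
  Compare pos 1 ('c') with pos 4 ('b'): MISMATCH
  Compare pos 2 ('i') with pos 3 ('g'): MISMATCH
Result: not a palindrome

0


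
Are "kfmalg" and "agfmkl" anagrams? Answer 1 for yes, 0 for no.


Strings: "kfmalg", "agfmkl"
Sorted first:  afgklm
Sorted second: afgklm
Sorted forms match => anagrams

1


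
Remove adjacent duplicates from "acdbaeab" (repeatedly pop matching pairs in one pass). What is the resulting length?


Input: acdbaeab
Stack-based adjacent duplicate removal:
  Read 'a': push. Stack: a
  Read 'c': push. Stack: ac
  Read 'd': push. Stack: acd
  Read 'b': push. Stack: acdb
  Read 'a': push. Stack: acdba
  Read 'e': push. Stack: acdbae
  Read 'a': push. Stack: acdbaea
  Read 'b': push. Stack: acdbaeab
Final stack: "acdbaeab" (length 8)

8


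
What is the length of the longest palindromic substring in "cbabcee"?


Input: "cbabcee"
Checking substrings for palindromes:
  [0:5] "cbabc" (len 5) => palindrome
  [1:4] "bab" (len 3) => palindrome
  [5:7] "ee" (len 2) => palindrome
Longest palindromic substring: "cbabc" with length 5

5


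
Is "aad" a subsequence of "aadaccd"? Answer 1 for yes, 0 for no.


Check if "aad" is a subsequence of "aadaccd"
Greedy scan:
  Position 0 ('a'): matches sub[0] = 'a'
  Position 1 ('a'): matches sub[1] = 'a'
  Position 2 ('d'): matches sub[2] = 'd'
  Position 3 ('a'): no match needed
  Position 4 ('c'): no match needed
  Position 5 ('c'): no match needed
  Position 6 ('d'): no match needed
All 3 characters matched => is a subsequence

1


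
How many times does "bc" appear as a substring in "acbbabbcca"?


Searching for "bc" in "acbbabbcca"
Scanning each position:
  Position 0: "ac" => no
  Position 1: "cb" => no
  Position 2: "bb" => no
  Position 3: "ba" => no
  Position 4: "ab" => no
  Position 5: "bb" => no
  Position 6: "bc" => MATCH
  Position 7: "cc" => no
  Position 8: "ca" => no
Total occurrences: 1

1


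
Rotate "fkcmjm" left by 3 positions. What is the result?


Input: "fkcmjm", rotate left by 3
First 3 characters: "fkc"
Remaining characters: "mjm"
Concatenate remaining + first: "mjm" + "fkc" = "mjmfkc"

mjmfkc


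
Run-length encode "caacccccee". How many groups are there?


Input: caacccccee
Scanning for consecutive runs:
  Group 1: 'c' x 1 (positions 0-0)
  Group 2: 'a' x 2 (positions 1-2)
  Group 3: 'c' x 5 (positions 3-7)
  Group 4: 'e' x 2 (positions 8-9)
Total groups: 4

4


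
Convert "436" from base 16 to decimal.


Input: "436" in base 16
Positional expansion:
  Digit '4' (value 4) x 16^2 = 1024
  Digit '3' (value 3) x 16^1 = 48
  Digit '6' (value 6) x 16^0 = 6
Sum = 1078

1078


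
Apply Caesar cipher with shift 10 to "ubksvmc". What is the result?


Caesar cipher: shift "ubksvmc" by 10
  'u' (pos 20) + 10 = pos 4 = 'e'
  'b' (pos 1) + 10 = pos 11 = 'l'
  'k' (pos 10) + 10 = pos 20 = 'u'
  's' (pos 18) + 10 = pos 2 = 'c'
  'v' (pos 21) + 10 = pos 5 = 'f'
  'm' (pos 12) + 10 = pos 22 = 'w'
  'c' (pos 2) + 10 = pos 12 = 'm'
Result: elucfwm

elucfwm


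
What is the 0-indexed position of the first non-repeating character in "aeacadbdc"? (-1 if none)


Input: aeacadbdc
Character frequencies:
  'a': 3
  'b': 1
  'c': 2
  'd': 2
  'e': 1
Scanning left to right for freq == 1:
  Position 0 ('a'): freq=3, skip
  Position 1 ('e'): unique! => answer = 1

1


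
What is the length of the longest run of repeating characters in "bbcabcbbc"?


Input: "bbcabcbbc"
Scanning for longest run:
  Position 1 ('b'): continues run of 'b', length=2
  Position 2 ('c'): new char, reset run to 1
  Position 3 ('a'): new char, reset run to 1
  Position 4 ('b'): new char, reset run to 1
  Position 5 ('c'): new char, reset run to 1
  Position 6 ('b'): new char, reset run to 1
  Position 7 ('b'): continues run of 'b', length=2
  Position 8 ('c'): new char, reset run to 1
Longest run: 'b' with length 2

2


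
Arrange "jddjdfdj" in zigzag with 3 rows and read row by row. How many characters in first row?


Zigzag "jddjdfdj" into 3 rows:
Placing characters:
  'j' => row 0
  'd' => row 1
  'd' => row 2
  'j' => row 1
  'd' => row 0
  'f' => row 1
  'd' => row 2
  'j' => row 1
Rows:
  Row 0: "jd"
  Row 1: "djfj"
  Row 2: "dd"
First row length: 2

2


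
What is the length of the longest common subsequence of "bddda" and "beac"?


LCS of "bddda" and "beac"
DP table:
           b    e    a    c
      0    0    0    0    0
  b   0    1    1    1    1
  d   0    1    1    1    1
  d   0    1    1    1    1
  d   0    1    1    1    1
  a   0    1    1    2    2
LCS length = dp[5][4] = 2

2


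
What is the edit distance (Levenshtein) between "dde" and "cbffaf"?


Computing edit distance: "dde" -> "cbffaf"
DP table:
           c    b    f    f    a    f
      0    1    2    3    4    5    6
  d   1    1    2    3    4    5    6
  d   2    2    2    3    4    5    6
  e   3    3    3    3    4    5    6
Edit distance = dp[3][6] = 6

6


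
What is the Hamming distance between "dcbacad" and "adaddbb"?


Comparing "dcbacad" and "adaddbb" position by position:
  Position 0: 'd' vs 'a' => differ
  Position 1: 'c' vs 'd' => differ
  Position 2: 'b' vs 'a' => differ
  Position 3: 'a' vs 'd' => differ
  Position 4: 'c' vs 'd' => differ
  Position 5: 'a' vs 'b' => differ
  Position 6: 'd' vs 'b' => differ
Total differences (Hamming distance): 7

7


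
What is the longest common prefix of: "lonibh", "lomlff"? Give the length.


Words: lonibh, lomlff
  Position 0: all 'l' => match
  Position 1: all 'o' => match
  Position 2: ('n', 'm') => mismatch, stop
LCP = "lo" (length 2)

2


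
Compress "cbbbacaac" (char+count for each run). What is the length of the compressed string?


Input: cbbbacaac
Runs:
  'c' x 1 => "c1"
  'b' x 3 => "b3"
  'a' x 1 => "a1"
  'c' x 1 => "c1"
  'a' x 2 => "a2"
  'c' x 1 => "c1"
Compressed: "c1b3a1c1a2c1"
Compressed length: 12

12


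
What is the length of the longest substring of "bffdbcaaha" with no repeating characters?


Input: "bffdbcaaha"
Sliding window (track last position of each char):
  Position 0 ('b'): window [0,0] length 1 -- new best
  Position 1 ('f'): window [0,1] length 2 -- new best
  Position 2 ('f'): repeat (last at 1), move window start to 2
  Position 2 ('f'): window [2,2] length 1
  Position 3 ('d'): window [2,3] length 2
  Position 4 ('b'): window [2,4] length 3 -- new best
  Position 5 ('c'): window [2,5] length 4 -- new best
  Position 6 ('a'): window [2,6] length 5 -- new best
  Position 7 ('a'): repeat (last at 6), move window start to 7
  Position 7 ('a'): window [7,7] length 1
  Position 8 ('h'): window [7,8] length 2
  Position 9 ('a'): repeat (last at 7), move window start to 8
  Position 9 ('a'): window [8,9] length 2
Longest substring with no repeats: "fdbca" with length 5

5


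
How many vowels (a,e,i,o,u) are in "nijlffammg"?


Input: nijlffammg
Checking each character:
  'n' at position 0: consonant
  'i' at position 1: vowel (running total: 1)
  'j' at position 2: consonant
  'l' at position 3: consonant
  'f' at position 4: consonant
  'f' at position 5: consonant
  'a' at position 6: vowel (running total: 2)
  'm' at position 7: consonant
  'm' at position 8: consonant
  'g' at position 9: consonant
Total vowels: 2

2


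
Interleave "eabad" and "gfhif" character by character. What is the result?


Interleaving "eabad" and "gfhif":
  Position 0: 'e' from first, 'g' from second => "eg"
  Position 1: 'a' from first, 'f' from second => "af"
  Position 2: 'b' from first, 'h' from second => "bh"
  Position 3: 'a' from first, 'i' from second => "ai"
  Position 4: 'd' from first, 'f' from second => "df"
Result: egafbhaidf

egafbhaidf


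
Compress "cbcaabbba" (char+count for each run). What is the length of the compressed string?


Input: cbcaabbba
Runs:
  'c' x 1 => "c1"
  'b' x 1 => "b1"
  'c' x 1 => "c1"
  'a' x 2 => "a2"
  'b' x 3 => "b3"
  'a' x 1 => "a1"
Compressed: "c1b1c1a2b3a1"
Compressed length: 12

12


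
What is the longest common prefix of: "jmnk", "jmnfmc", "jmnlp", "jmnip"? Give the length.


Words: jmnk, jmnfmc, jmnlp, jmnip
  Position 0: all 'j' => match
  Position 1: all 'm' => match
  Position 2: all 'n' => match
  Position 3: ('k', 'f', 'l', 'i') => mismatch, stop
LCP = "jmn" (length 3)

3


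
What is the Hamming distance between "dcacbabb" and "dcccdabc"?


Comparing "dcacbabb" and "dcccdabc" position by position:
  Position 0: 'd' vs 'd' => same
  Position 1: 'c' vs 'c' => same
  Position 2: 'a' vs 'c' => differ
  Position 3: 'c' vs 'c' => same
  Position 4: 'b' vs 'd' => differ
  Position 5: 'a' vs 'a' => same
  Position 6: 'b' vs 'b' => same
  Position 7: 'b' vs 'c' => differ
Total differences (Hamming distance): 3

3


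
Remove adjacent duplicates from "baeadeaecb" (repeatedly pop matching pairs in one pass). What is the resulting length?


Input: baeadeaecb
Stack-based adjacent duplicate removal:
  Read 'b': push. Stack: b
  Read 'a': push. Stack: ba
  Read 'e': push. Stack: bae
  Read 'a': push. Stack: baea
  Read 'd': push. Stack: baead
  Read 'e': push. Stack: baeade
  Read 'a': push. Stack: baeadea
  Read 'e': push. Stack: baeadeae
  Read 'c': push. Stack: baeadeaec
  Read 'b': push. Stack: baeadeaecb
Final stack: "baeadeaecb" (length 10)

10


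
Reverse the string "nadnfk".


Input: nadnfk
Reading characters right to left:
  Position 5: 'k'
  Position 4: 'f'
  Position 3: 'n'
  Position 2: 'd'
  Position 1: 'a'
  Position 0: 'n'
Reversed: kfndan

kfndan


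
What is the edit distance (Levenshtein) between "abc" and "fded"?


Computing edit distance: "abc" -> "fded"
DP table:
           f    d    e    d
      0    1    2    3    4
  a   1    1    2    3    4
  b   2    2    2    3    4
  c   3    3    3    3    4
Edit distance = dp[3][4] = 4

4


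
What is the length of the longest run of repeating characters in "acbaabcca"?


Input: "acbaabcca"
Scanning for longest run:
  Position 1 ('c'): new char, reset run to 1
  Position 2 ('b'): new char, reset run to 1
  Position 3 ('a'): new char, reset run to 1
  Position 4 ('a'): continues run of 'a', length=2
  Position 5 ('b'): new char, reset run to 1
  Position 6 ('c'): new char, reset run to 1
  Position 7 ('c'): continues run of 'c', length=2
  Position 8 ('a'): new char, reset run to 1
Longest run: 'a' with length 2

2


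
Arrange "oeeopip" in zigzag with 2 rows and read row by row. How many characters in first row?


Zigzag "oeeopip" into 2 rows:
Placing characters:
  'o' => row 0
  'e' => row 1
  'e' => row 0
  'o' => row 1
  'p' => row 0
  'i' => row 1
  'p' => row 0
Rows:
  Row 0: "oepp"
  Row 1: "eoi"
First row length: 4

4


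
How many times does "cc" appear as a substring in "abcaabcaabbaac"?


Searching for "cc" in "abcaabcaabbaac"
Scanning each position:
  Position 0: "ab" => no
  Position 1: "bc" => no
  Position 2: "ca" => no
  Position 3: "aa" => no
  Position 4: "ab" => no
  Position 5: "bc" => no
  Position 6: "ca" => no
  Position 7: "aa" => no
  Position 8: "ab" => no
  Position 9: "bb" => no
  Position 10: "ba" => no
  Position 11: "aa" => no
  Position 12: "ac" => no
Total occurrences: 0

0


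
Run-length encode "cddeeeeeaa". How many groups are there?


Input: cddeeeeeaa
Scanning for consecutive runs:
  Group 1: 'c' x 1 (positions 0-0)
  Group 2: 'd' x 2 (positions 1-2)
  Group 3: 'e' x 5 (positions 3-7)
  Group 4: 'a' x 2 (positions 8-9)
Total groups: 4

4


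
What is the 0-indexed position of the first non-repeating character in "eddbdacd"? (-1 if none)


Input: eddbdacd
Character frequencies:
  'a': 1
  'b': 1
  'c': 1
  'd': 4
  'e': 1
Scanning left to right for freq == 1:
  Position 0 ('e'): unique! => answer = 0

0


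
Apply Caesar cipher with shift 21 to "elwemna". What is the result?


Caesar cipher: shift "elwemna" by 21
  'e' (pos 4) + 21 = pos 25 = 'z'
  'l' (pos 11) + 21 = pos 6 = 'g'
  'w' (pos 22) + 21 = pos 17 = 'r'
  'e' (pos 4) + 21 = pos 25 = 'z'
  'm' (pos 12) + 21 = pos 7 = 'h'
  'n' (pos 13) + 21 = pos 8 = 'i'
  'a' (pos 0) + 21 = pos 21 = 'v'
Result: zgrzhiv

zgrzhiv


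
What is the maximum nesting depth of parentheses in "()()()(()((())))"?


Input: "()()()(()((())))"
Tracking depth:
  Position 0 '(': depth becomes 1
  Position 1 ')': depth becomes 0
  Position 2 '(': depth becomes 1
  Position 3 ')': depth becomes 0
  Position 4 '(': depth becomes 1
  Position 5 ')': depth becomes 0
  Position 6 '(': depth becomes 1
  Position 7 '(': depth becomes 2
  Position 8 ')': depth becomes 1
  Position 9 '(': depth becomes 2
  Position 10 '(': depth becomes 3
  Position 11 '(': depth becomes 4
  Position 12 ')': depth becomes 3
  Position 13 ')': depth becomes 2
  Position 14 ')': depth becomes 1
  Position 15 ')': depth becomes 0
Maximum depth reached: 4

4


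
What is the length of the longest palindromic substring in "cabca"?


Input: "cabca"
Checking substrings for palindromes:
  No multi-char palindromic substrings found
Longest palindromic substring: "c" with length 1

1


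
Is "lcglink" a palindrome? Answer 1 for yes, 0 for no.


Input: lcglink
Reversed: knilgcl
  Compare pos 0 ('l') with pos 6 ('k'): MISMATCH
  Compare pos 1 ('c') with pos 5 ('n'): MISMATCH
  Compare pos 2 ('g') with pos 4 ('i'): MISMATCH
Result: not a palindrome

0


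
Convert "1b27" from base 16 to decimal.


Input: "1b27" in base 16
Positional expansion:
  Digit '1' (value 1) x 16^3 = 4096
  Digit 'b' (value 11) x 16^2 = 2816
  Digit '2' (value 2) x 16^1 = 32
  Digit '7' (value 7) x 16^0 = 7
Sum = 6951

6951


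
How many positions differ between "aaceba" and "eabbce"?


Comparing "aaceba" and "eabbce" position by position:
  Position 0: 'a' vs 'e' => DIFFER
  Position 1: 'a' vs 'a' => same
  Position 2: 'c' vs 'b' => DIFFER
  Position 3: 'e' vs 'b' => DIFFER
  Position 4: 'b' vs 'c' => DIFFER
  Position 5: 'a' vs 'e' => DIFFER
Positions that differ: 5

5


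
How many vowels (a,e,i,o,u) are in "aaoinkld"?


Input: aaoinkld
Checking each character:
  'a' at position 0: vowel (running total: 1)
  'a' at position 1: vowel (running total: 2)
  'o' at position 2: vowel (running total: 3)
  'i' at position 3: vowel (running total: 4)
  'n' at position 4: consonant
  'k' at position 5: consonant
  'l' at position 6: consonant
  'd' at position 7: consonant
Total vowels: 4

4


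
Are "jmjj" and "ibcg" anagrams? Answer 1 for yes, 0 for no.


Strings: "jmjj", "ibcg"
Sorted first:  jjjm
Sorted second: bcgi
Differ at position 0: 'j' vs 'b' => not anagrams

0


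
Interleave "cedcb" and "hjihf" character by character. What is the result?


Interleaving "cedcb" and "hjihf":
  Position 0: 'c' from first, 'h' from second => "ch"
  Position 1: 'e' from first, 'j' from second => "ej"
  Position 2: 'd' from first, 'i' from second => "di"
  Position 3: 'c' from first, 'h' from second => "ch"
  Position 4: 'b' from first, 'f' from second => "bf"
Result: chejdichbf

chejdichbf


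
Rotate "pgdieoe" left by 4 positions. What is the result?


Input: "pgdieoe", rotate left by 4
First 4 characters: "pgdi"
Remaining characters: "eoe"
Concatenate remaining + first: "eoe" + "pgdi" = "eoepgdi"

eoepgdi


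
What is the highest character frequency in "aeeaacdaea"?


Input: aeeaacdaea
Character counts:
  'a': 5
  'c': 1
  'd': 1
  'e': 3
Maximum frequency: 5

5


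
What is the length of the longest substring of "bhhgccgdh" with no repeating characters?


Input: "bhhgccgdh"
Sliding window (track last position of each char):
  Position 0 ('b'): window [0,0] length 1 -- new best
  Position 1 ('h'): window [0,1] length 2 -- new best
  Position 2 ('h'): repeat (last at 1), move window start to 2
  Position 2 ('h'): window [2,2] length 1
  Position 3 ('g'): window [2,3] length 2
  Position 4 ('c'): window [2,4] length 3 -- new best
  Position 5 ('c'): repeat (last at 4), move window start to 5
  Position 5 ('c'): window [5,5] length 1
  Position 6 ('g'): window [5,6] length 2
  Position 7 ('d'): window [5,7] length 3
  Position 8 ('h'): window [5,8] length 4 -- new best
Longest substring with no repeats: "cgdh" with length 4

4


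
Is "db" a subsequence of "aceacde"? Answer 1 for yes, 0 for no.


Check if "db" is a subsequence of "aceacde"
Greedy scan:
  Position 0 ('a'): no match needed
  Position 1 ('c'): no match needed
  Position 2 ('e'): no match needed
  Position 3 ('a'): no match needed
  Position 4 ('c'): no match needed
  Position 5 ('d'): matches sub[0] = 'd'
  Position 6 ('e'): no match needed
Only matched 1/2 characters => not a subsequence

0


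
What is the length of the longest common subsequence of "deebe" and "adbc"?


LCS of "deebe" and "adbc"
DP table:
           a    d    b    c
      0    0    0    0    0
  d   0    0    1    1    1
  e   0    0    1    1    1
  e   0    0    1    1    1
  b   0    0    1    2    2
  e   0    0    1    2    2
LCS length = dp[5][4] = 2

2


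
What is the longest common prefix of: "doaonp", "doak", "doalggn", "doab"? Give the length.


Words: doaonp, doak, doalggn, doab
  Position 0: all 'd' => match
  Position 1: all 'o' => match
  Position 2: all 'a' => match
  Position 3: ('o', 'k', 'l', 'b') => mismatch, stop
LCP = "doa" (length 3)

3


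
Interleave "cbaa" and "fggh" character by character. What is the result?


Interleaving "cbaa" and "fggh":
  Position 0: 'c' from first, 'f' from second => "cf"
  Position 1: 'b' from first, 'g' from second => "bg"
  Position 2: 'a' from first, 'g' from second => "ag"
  Position 3: 'a' from first, 'h' from second => "ah"
Result: cfbgagah

cfbgagah


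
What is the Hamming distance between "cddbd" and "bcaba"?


Comparing "cddbd" and "bcaba" position by position:
  Position 0: 'c' vs 'b' => differ
  Position 1: 'd' vs 'c' => differ
  Position 2: 'd' vs 'a' => differ
  Position 3: 'b' vs 'b' => same
  Position 4: 'd' vs 'a' => differ
Total differences (Hamming distance): 4

4


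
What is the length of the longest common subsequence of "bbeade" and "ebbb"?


LCS of "bbeade" and "ebbb"
DP table:
           e    b    b    b
      0    0    0    0    0
  b   0    0    1    1    1
  b   0    0    1    2    2
  e   0    1    1    2    2
  a   0    1    1    2    2
  d   0    1    1    2    2
  e   0    1    1    2    2
LCS length = dp[6][4] = 2

2


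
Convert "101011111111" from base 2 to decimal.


Input: "101011111111" in base 2
Positional expansion:
  Digit '1' (value 1) x 2^11 = 2048
  Digit '0' (value 0) x 2^10 = 0
  Digit '1' (value 1) x 2^9 = 512
  Digit '0' (value 0) x 2^8 = 0
  Digit '1' (value 1) x 2^7 = 128
  Digit '1' (value 1) x 2^6 = 64
  Digit '1' (value 1) x 2^5 = 32
  Digit '1' (value 1) x 2^4 = 16
  Digit '1' (value 1) x 2^3 = 8
  Digit '1' (value 1) x 2^2 = 4
  Digit '1' (value 1) x 2^1 = 2
  Digit '1' (value 1) x 2^0 = 1
Sum = 2815

2815


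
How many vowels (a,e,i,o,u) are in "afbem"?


Input: afbem
Checking each character:
  'a' at position 0: vowel (running total: 1)
  'f' at position 1: consonant
  'b' at position 2: consonant
  'e' at position 3: vowel (running total: 2)
  'm' at position 4: consonant
Total vowels: 2

2


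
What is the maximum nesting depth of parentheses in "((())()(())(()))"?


Input: "((())()(())(()))"
Tracking depth:
  Position 0 '(': depth becomes 1
  Position 1 '(': depth becomes 2
  Position 2 '(': depth becomes 3
  Position 3 ')': depth becomes 2
  Position 4 ')': depth becomes 1
  Position 5 '(': depth becomes 2
  Position 6 ')': depth becomes 1
  Position 7 '(': depth becomes 2
  Position 8 '(': depth becomes 3
  Position 9 ')': depth becomes 2
  Position 10 ')': depth becomes 1
  Position 11 '(': depth becomes 2
  Position 12 '(': depth becomes 3
  Position 13 ')': depth becomes 2
  Position 14 ')': depth becomes 1
  Position 15 ')': depth becomes 0
Maximum depth reached: 3

3


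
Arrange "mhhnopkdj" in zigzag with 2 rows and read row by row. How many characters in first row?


Zigzag "mhhnopkdj" into 2 rows:
Placing characters:
  'm' => row 0
  'h' => row 1
  'h' => row 0
  'n' => row 1
  'o' => row 0
  'p' => row 1
  'k' => row 0
  'd' => row 1
  'j' => row 0
Rows:
  Row 0: "mhokj"
  Row 1: "hnpd"
First row length: 5

5


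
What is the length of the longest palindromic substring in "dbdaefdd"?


Input: "dbdaefdd"
Checking substrings for palindromes:
  [0:3] "dbd" (len 3) => palindrome
  [6:8] "dd" (len 2) => palindrome
Longest palindromic substring: "dbd" with length 3

3


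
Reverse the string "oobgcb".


Input: oobgcb
Reading characters right to left:
  Position 5: 'b'
  Position 4: 'c'
  Position 3: 'g'
  Position 2: 'b'
  Position 1: 'o'
  Position 0: 'o'
Reversed: bcgboo

bcgboo


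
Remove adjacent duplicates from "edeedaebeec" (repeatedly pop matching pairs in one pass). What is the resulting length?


Input: edeedaebeec
Stack-based adjacent duplicate removal:
  Read 'e': push. Stack: e
  Read 'd': push. Stack: ed
  Read 'e': push. Stack: ede
  Read 'e': matches stack top 'e' => pop. Stack: ed
  Read 'd': matches stack top 'd' => pop. Stack: e
  Read 'a': push. Stack: ea
  Read 'e': push. Stack: eae
  Read 'b': push. Stack: eaeb
  Read 'e': push. Stack: eaebe
  Read 'e': matches stack top 'e' => pop. Stack: eaeb
  Read 'c': push. Stack: eaebc
Final stack: "eaebc" (length 5)

5


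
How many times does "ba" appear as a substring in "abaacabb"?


Searching for "ba" in "abaacabb"
Scanning each position:
  Position 0: "ab" => no
  Position 1: "ba" => MATCH
  Position 2: "aa" => no
  Position 3: "ac" => no
  Position 4: "ca" => no
  Position 5: "ab" => no
  Position 6: "bb" => no
Total occurrences: 1

1


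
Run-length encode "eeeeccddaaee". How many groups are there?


Input: eeeeccddaaee
Scanning for consecutive runs:
  Group 1: 'e' x 4 (positions 0-3)
  Group 2: 'c' x 2 (positions 4-5)
  Group 3: 'd' x 2 (positions 6-7)
  Group 4: 'a' x 2 (positions 8-9)
  Group 5: 'e' x 2 (positions 10-11)
Total groups: 5

5


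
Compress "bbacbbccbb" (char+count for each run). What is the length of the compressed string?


Input: bbacbbccbb
Runs:
  'b' x 2 => "b2"
  'a' x 1 => "a1"
  'c' x 1 => "c1"
  'b' x 2 => "b2"
  'c' x 2 => "c2"
  'b' x 2 => "b2"
Compressed: "b2a1c1b2c2b2"
Compressed length: 12

12


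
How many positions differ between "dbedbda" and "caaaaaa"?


Comparing "dbedbda" and "caaaaaa" position by position:
  Position 0: 'd' vs 'c' => DIFFER
  Position 1: 'b' vs 'a' => DIFFER
  Position 2: 'e' vs 'a' => DIFFER
  Position 3: 'd' vs 'a' => DIFFER
  Position 4: 'b' vs 'a' => DIFFER
  Position 5: 'd' vs 'a' => DIFFER
  Position 6: 'a' vs 'a' => same
Positions that differ: 6

6


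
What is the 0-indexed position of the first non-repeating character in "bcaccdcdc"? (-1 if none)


Input: bcaccdcdc
Character frequencies:
  'a': 1
  'b': 1
  'c': 5
  'd': 2
Scanning left to right for freq == 1:
  Position 0 ('b'): unique! => answer = 0

0


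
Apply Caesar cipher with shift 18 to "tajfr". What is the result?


Caesar cipher: shift "tajfr" by 18
  't' (pos 19) + 18 = pos 11 = 'l'
  'a' (pos 0) + 18 = pos 18 = 's'
  'j' (pos 9) + 18 = pos 1 = 'b'
  'f' (pos 5) + 18 = pos 23 = 'x'
  'r' (pos 17) + 18 = pos 9 = 'j'
Result: lsbxj

lsbxj


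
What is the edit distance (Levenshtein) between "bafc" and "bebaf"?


Computing edit distance: "bafc" -> "bebaf"
DP table:
           b    e    b    a    f
      0    1    2    3    4    5
  b   1    0    1    2    3    4
  a   2    1    1    2    2    3
  f   3    2    2    2    3    2
  c   4    3    3    3    3    3
Edit distance = dp[4][5] = 3

3


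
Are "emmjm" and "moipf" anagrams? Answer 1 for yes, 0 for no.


Strings: "emmjm", "moipf"
Sorted first:  ejmmm
Sorted second: fimop
Differ at position 0: 'e' vs 'f' => not anagrams

0


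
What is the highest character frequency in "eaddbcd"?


Input: eaddbcd
Character counts:
  'a': 1
  'b': 1
  'c': 1
  'd': 3
  'e': 1
Maximum frequency: 3

3


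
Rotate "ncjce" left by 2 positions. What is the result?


Input: "ncjce", rotate left by 2
First 2 characters: "nc"
Remaining characters: "jce"
Concatenate remaining + first: "jce" + "nc" = "jcenc"

jcenc


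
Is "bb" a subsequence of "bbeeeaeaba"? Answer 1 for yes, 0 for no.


Check if "bb" is a subsequence of "bbeeeaeaba"
Greedy scan:
  Position 0 ('b'): matches sub[0] = 'b'
  Position 1 ('b'): matches sub[1] = 'b'
  Position 2 ('e'): no match needed
  Position 3 ('e'): no match needed
  Position 4 ('e'): no match needed
  Position 5 ('a'): no match needed
  Position 6 ('e'): no match needed
  Position 7 ('a'): no match needed
  Position 8 ('b'): no match needed
  Position 9 ('a'): no match needed
All 2 characters matched => is a subsequence

1


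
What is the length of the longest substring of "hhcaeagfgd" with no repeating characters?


Input: "hhcaeagfgd"
Sliding window (track last position of each char):
  Position 0 ('h'): window [0,0] length 1 -- new best
  Position 1 ('h'): repeat (last at 0), move window start to 1
  Position 1 ('h'): window [1,1] length 1
  Position 2 ('c'): window [1,2] length 2 -- new best
  Position 3 ('a'): window [1,3] length 3 -- new best
  Position 4 ('e'): window [1,4] length 4 -- new best
  Position 5 ('a'): repeat (last at 3), move window start to 4
  Position 5 ('a'): window [4,5] length 2
  Position 6 ('g'): window [4,6] length 3
  Position 7 ('f'): window [4,7] length 4
  Position 8 ('g'): repeat (last at 6), move window start to 7
  Position 8 ('g'): window [7,8] length 2
  Position 9 ('d'): window [7,9] length 3
Longest substring with no repeats: "hcae" with length 4

4


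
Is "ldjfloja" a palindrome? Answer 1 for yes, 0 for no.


Input: ldjfloja
Reversed: ajolfjdl
  Compare pos 0 ('l') with pos 7 ('a'): MISMATCH
  Compare pos 1 ('d') with pos 6 ('j'): MISMATCH
  Compare pos 2 ('j') with pos 5 ('o'): MISMATCH
  Compare pos 3 ('f') with pos 4 ('l'): MISMATCH
Result: not a palindrome

0


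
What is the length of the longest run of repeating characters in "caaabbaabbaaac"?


Input: "caaabbaabbaaac"
Scanning for longest run:
  Position 1 ('a'): new char, reset run to 1
  Position 2 ('a'): continues run of 'a', length=2
  Position 3 ('a'): continues run of 'a', length=3
  Position 4 ('b'): new char, reset run to 1
  Position 5 ('b'): continues run of 'b', length=2
  Position 6 ('a'): new char, reset run to 1
  Position 7 ('a'): continues run of 'a', length=2
  Position 8 ('b'): new char, reset run to 1
  Position 9 ('b'): continues run of 'b', length=2
  Position 10 ('a'): new char, reset run to 1
  Position 11 ('a'): continues run of 'a', length=2
  Position 12 ('a'): continues run of 'a', length=3
  Position 13 ('c'): new char, reset run to 1
Longest run: 'a' with length 3

3


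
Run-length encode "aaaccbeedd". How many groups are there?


Input: aaaccbeedd
Scanning for consecutive runs:
  Group 1: 'a' x 3 (positions 0-2)
  Group 2: 'c' x 2 (positions 3-4)
  Group 3: 'b' x 1 (positions 5-5)
  Group 4: 'e' x 2 (positions 6-7)
  Group 5: 'd' x 2 (positions 8-9)
Total groups: 5

5


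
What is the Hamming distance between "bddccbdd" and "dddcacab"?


Comparing "bddccbdd" and "dddcacab" position by position:
  Position 0: 'b' vs 'd' => differ
  Position 1: 'd' vs 'd' => same
  Position 2: 'd' vs 'd' => same
  Position 3: 'c' vs 'c' => same
  Position 4: 'c' vs 'a' => differ
  Position 5: 'b' vs 'c' => differ
  Position 6: 'd' vs 'a' => differ
  Position 7: 'd' vs 'b' => differ
Total differences (Hamming distance): 5

5


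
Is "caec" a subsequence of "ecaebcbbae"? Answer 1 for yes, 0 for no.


Check if "caec" is a subsequence of "ecaebcbbae"
Greedy scan:
  Position 0 ('e'): no match needed
  Position 1 ('c'): matches sub[0] = 'c'
  Position 2 ('a'): matches sub[1] = 'a'
  Position 3 ('e'): matches sub[2] = 'e'
  Position 4 ('b'): no match needed
  Position 5 ('c'): matches sub[3] = 'c'
  Position 6 ('b'): no match needed
  Position 7 ('b'): no match needed
  Position 8 ('a'): no match needed
  Position 9 ('e'): no match needed
All 4 characters matched => is a subsequence

1


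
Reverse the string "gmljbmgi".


Input: gmljbmgi
Reading characters right to left:
  Position 7: 'i'
  Position 6: 'g'
  Position 5: 'm'
  Position 4: 'b'
  Position 3: 'j'
  Position 2: 'l'
  Position 1: 'm'
  Position 0: 'g'
Reversed: igmbjlmg

igmbjlmg


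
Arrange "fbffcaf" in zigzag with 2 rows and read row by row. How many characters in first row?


Zigzag "fbffcaf" into 2 rows:
Placing characters:
  'f' => row 0
  'b' => row 1
  'f' => row 0
  'f' => row 1
  'c' => row 0
  'a' => row 1
  'f' => row 0
Rows:
  Row 0: "ffcf"
  Row 1: "bfa"
First row length: 4

4


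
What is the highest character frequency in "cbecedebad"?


Input: cbecedebad
Character counts:
  'a': 1
  'b': 2
  'c': 2
  'd': 2
  'e': 3
Maximum frequency: 3

3
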